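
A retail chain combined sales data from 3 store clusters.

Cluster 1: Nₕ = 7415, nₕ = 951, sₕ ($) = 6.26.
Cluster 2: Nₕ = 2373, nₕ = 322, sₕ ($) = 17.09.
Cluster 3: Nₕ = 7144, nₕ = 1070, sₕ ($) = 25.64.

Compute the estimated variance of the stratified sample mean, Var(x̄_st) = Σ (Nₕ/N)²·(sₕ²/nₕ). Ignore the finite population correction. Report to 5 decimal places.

0.13509

N = 16932; Wₕ = Nₕ/N.
cluster 1: (7415/16932)²·6.26²/951 = 0.00790267
cluster 2: (2373/16932)²·17.09²/322 = 0.01781588
cluster 3: (7144/16932)²·25.64²/1070 = 0.10937514
Sum = 0.13509369 → 0.13509.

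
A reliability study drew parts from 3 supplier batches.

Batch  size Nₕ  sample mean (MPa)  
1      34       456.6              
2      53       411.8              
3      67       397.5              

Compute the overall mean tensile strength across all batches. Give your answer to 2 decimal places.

x̄_st = (Σ Nₕx̄ₕ) / (Σ Nₕ) = (34·456.6 + 53·411.8 + 67·397.5) / 154
= 63982.3 / 154 = 415.4695... → 415.47.

415.47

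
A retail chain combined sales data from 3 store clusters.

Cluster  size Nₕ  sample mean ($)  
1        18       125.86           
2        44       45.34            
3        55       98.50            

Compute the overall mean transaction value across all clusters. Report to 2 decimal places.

N = 18 + 44 + 55 = 117.
Overall mean = Σ (Nₕ/N)·x̄ₕ — weight by population share, not a simple average.
Σ Nₕx̄ₕ = 18·125.86 + 44·45.34 + 55·98.50 = 2265.48 + 1994.96 + 5417.5 = 9677.94.
Divide by N: 9677.94 / 117 = 82.7174... → 82.72.

82.72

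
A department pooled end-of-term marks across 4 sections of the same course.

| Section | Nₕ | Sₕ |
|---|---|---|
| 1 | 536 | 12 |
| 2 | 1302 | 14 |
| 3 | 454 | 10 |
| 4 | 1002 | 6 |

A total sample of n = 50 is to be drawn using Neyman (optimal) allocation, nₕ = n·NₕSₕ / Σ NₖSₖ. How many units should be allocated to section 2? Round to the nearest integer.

Σ NₕSₕ = 536·12 + 1302·14 + 454·10 + 1002·6 = 35212.
Share for 2: 18228/35212 = 0.51766.
n_2 = 50 × 0.51766 = 25.883... → 26.

26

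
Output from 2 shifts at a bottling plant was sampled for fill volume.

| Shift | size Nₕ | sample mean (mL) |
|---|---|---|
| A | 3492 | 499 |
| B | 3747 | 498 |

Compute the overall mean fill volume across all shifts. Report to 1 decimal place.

498.5

N = 3492 + 3747 = 7239.
Overall mean = Σ (Nₕ/N)·x̄ₕ — weight by population share, not a simple average.
Σ Nₕx̄ₕ = 3492·499 + 3747·498 = 1742508 + 1866006 = 3608514.
Divide by N: 3608514 / 7239 = 498.482... → 498.5.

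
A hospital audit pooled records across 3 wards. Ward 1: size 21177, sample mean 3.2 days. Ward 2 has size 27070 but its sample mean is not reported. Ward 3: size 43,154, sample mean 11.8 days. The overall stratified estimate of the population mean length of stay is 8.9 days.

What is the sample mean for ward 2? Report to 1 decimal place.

8.7

Σ Nₕx̄ₕ = N·μ, so 27070·x̄_2 = 91401·8.9 − (21177·3.2 + 43154·11.8).
= 813468.9 − 576983.6 = 236485.3.
x̄_2 = 236485.3 / 27070 = 8.736... → 8.7.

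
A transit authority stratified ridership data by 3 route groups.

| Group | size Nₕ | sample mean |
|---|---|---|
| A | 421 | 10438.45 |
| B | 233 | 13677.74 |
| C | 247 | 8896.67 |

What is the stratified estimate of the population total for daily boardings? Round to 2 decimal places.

9778978.36

A: 421·10438.45 = 4394587.45
B: 233·13677.74 = 3186913.42
C: 247·8896.67 = 2197477.49
τ̂ = Σ Nₕx̄ₕ = 9778978.36.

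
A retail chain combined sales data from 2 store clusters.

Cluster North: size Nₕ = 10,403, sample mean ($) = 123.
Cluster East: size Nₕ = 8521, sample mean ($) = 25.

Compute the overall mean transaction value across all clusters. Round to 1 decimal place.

N = 18924; weights Wₕ = Nₕ/N = (0.5497, 0.4503).
x̄_st = Σ Wₕ·x̄ₕ = 0.5497·123 + 0.4503·25 ≈ 78.873...
→ 78.9.

78.9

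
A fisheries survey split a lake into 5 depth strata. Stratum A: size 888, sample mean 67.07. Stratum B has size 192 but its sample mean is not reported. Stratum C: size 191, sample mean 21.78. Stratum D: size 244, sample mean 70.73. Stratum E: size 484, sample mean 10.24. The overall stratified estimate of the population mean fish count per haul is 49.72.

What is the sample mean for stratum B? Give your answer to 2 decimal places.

70.09

Σ Nₕx̄ₕ = N·μ, so 192·x̄_B = 1999·49.72 − (888·67.07 + 191·21.78 + 244·70.73 + 484·10.24).
= 99390.28 − 85932.42 = 13457.86.
x̄_B = 13457.86 / 192 = 70.0930... → 70.09.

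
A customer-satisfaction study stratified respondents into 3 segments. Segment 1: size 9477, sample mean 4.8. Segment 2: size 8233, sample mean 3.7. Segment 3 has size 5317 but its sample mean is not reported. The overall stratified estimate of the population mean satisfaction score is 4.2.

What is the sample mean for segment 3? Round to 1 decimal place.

Σ Nₕx̄ₕ = N·μ, so 5317·x̄_3 = 23027·4.2 − (9477·4.8 + 8233·3.7).
= 96713.4 − 75951.7 = 20761.7.
x̄_3 = 20761.7 / 5317 = 3.905... → 3.9.

3.9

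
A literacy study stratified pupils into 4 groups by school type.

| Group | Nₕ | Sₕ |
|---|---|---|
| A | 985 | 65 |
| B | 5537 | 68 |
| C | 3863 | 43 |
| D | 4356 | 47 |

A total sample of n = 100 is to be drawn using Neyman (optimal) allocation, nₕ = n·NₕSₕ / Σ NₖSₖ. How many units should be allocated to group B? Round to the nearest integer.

46

A: NₕSₕ = 985·65 = 64025
B: NₕSₕ = 5537·68 = 376516
C: NₕSₕ = 3863·43 = 166109
D: NₕSₕ = 4356·47 = 204732
Σ NₕSₕ = 811382.
n_B = 100·376516/811382 = 46.404... → 46.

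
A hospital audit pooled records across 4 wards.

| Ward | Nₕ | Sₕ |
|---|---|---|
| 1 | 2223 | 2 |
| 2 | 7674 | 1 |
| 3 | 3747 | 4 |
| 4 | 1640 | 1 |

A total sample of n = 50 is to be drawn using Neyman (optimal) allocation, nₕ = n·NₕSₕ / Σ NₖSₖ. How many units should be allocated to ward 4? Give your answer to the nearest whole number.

1: NₕSₕ = 2223·2 = 4446
2: NₕSₕ = 7674·1 = 7674
3: NₕSₕ = 3747·4 = 14988
4: NₕSₕ = 1640·1 = 1640
Σ NₕSₕ = 28748.
n_4 = 50·1640/28748 = 2.852... → 3.

3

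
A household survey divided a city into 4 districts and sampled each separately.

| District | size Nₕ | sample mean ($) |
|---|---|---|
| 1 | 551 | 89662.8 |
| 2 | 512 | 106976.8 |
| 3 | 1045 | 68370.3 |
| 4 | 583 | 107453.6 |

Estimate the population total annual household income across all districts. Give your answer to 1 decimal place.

238268736.7

Estimate total by summing Nₕ·x̄ₕ over strata.
551·89662.8 + 512·106976.8 + 1045·68370.3 + 583·107453.6 = 49404202.8 + 54772121.6 + 71446963.5 + 62645448.8 = 238268736.7.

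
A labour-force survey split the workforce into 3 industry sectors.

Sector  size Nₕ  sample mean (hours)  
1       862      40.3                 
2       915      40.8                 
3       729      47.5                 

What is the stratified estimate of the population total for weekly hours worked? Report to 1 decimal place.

106698.1

Population total = Σ Nₕ·x̄ₕ (each stratum's size times its mean).
862·40.3 + 915·40.8 + 729·47.5 = 34738.6 + 37332 + 34627.5 = 106698.1.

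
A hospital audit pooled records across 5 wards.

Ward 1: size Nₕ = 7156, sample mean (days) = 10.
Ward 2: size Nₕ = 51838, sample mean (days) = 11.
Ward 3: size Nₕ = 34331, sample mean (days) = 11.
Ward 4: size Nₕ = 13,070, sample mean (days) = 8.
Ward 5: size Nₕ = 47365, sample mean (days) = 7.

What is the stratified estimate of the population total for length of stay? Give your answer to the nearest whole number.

Population total = Σ Nₕ·x̄ₕ (each stratum's size times its mean).
7156·10 + 51838·11 + 34331·11 + 13070·8 + 47365·7 = 71560 + 570218 + 377641 + 104560 + 331555 = 1455534.

1455534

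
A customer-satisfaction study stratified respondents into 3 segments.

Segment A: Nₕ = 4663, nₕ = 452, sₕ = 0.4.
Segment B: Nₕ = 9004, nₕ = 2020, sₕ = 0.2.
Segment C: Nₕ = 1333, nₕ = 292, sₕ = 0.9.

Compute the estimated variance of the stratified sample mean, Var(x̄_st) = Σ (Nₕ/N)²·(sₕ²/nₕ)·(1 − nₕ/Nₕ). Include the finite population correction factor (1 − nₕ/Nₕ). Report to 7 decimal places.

N = 15000. Term for each stratum: Wₕ²sₕ²/nₕ·(1−nₕ/Nₕ).
Var(x̄_st) = 0.0000308923 + 0.0000055343 + 0.0000171081 = 0.0000535347 → 0.0000535.

0.0000535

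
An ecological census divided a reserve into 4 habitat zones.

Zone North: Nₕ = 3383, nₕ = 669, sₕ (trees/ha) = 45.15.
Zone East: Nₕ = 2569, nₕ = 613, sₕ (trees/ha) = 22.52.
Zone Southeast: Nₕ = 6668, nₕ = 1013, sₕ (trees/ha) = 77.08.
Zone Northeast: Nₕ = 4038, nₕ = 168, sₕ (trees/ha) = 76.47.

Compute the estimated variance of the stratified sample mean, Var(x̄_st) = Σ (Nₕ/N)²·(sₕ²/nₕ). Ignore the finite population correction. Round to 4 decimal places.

N = 16658. Term for each stratum: Wₕ²sₕ²/nₕ.
Var(x̄_st) = 0.1256746 + 0.0196770 + 0.9397654 + 2.0453132 = 3.1304302 → 3.1304.

3.1304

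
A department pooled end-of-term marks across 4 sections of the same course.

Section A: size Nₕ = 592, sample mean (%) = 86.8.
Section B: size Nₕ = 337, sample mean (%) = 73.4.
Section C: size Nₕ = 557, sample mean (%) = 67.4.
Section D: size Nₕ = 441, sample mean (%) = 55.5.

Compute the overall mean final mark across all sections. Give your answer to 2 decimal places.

71.69

N = 592 + 337 + 557 + 441 = 1927.
Weight each subgroup mean by Nₕ/N and sum.
Σ Nₕx̄ₕ = 592·86.8 + 337·73.4 + 557·67.4 + 441·55.5 = 51385.6 + 24735.8 + 37541.8 + 24475.5 = 138138.7.
Divide by N: 138138.7 / 1927 = 71.6859... → 71.69.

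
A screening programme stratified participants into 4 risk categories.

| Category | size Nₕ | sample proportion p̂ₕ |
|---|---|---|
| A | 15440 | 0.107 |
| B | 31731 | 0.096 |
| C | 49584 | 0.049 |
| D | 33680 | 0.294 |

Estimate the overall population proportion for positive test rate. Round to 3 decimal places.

0.131

Wₕ = Nₕ/N with N = 130435: 0.1184, 0.2433, 0.3801, 0.2582.
p̂_st = 0.1184·0.107 + 0.2433·0.096 + 0.3801·0.049 + 0.2582·0.294 ≈ 0.13056... → 0.131.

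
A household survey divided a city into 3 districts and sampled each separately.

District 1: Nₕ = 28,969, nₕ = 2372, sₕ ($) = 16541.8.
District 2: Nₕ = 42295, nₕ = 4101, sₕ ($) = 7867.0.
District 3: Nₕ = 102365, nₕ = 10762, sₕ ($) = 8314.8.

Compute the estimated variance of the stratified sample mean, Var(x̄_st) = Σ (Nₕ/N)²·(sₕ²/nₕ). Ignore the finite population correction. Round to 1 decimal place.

6339.6

N = 173629. Term for each stratum: Wₕ²sₕ²/nₕ.
Var(x̄_st) = 3211.2442 + 895.4927 + 2232.8990 = 6339.6359 → 6339.6.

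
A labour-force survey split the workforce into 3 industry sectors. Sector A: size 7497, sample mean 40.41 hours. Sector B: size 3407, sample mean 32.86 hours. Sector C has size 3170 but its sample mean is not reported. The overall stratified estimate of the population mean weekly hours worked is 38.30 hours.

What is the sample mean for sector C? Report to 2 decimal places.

N = 7497 + 3407 + 3170 = 14074.
Overall total = μ·N = 38.30·14074 = 539034.2.
Subtract the known strata: 7497·40.41 + 3407·32.86 = 414907.79.
Remaining total for sector C: 539034.2 − 414907.79 = 124126.41.
Divide by its size: 124126.41 / 3170 = 39.1566... → 39.16.

39.16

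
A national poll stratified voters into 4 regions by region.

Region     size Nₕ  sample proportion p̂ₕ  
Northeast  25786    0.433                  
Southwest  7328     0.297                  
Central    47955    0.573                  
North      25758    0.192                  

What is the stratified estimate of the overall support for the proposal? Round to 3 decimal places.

Wₕ = Nₕ/N with N = 106827: 0.2414, 0.0686, 0.4489, 0.2411.
p̂_st = 0.2414·0.433 + 0.0686·0.297 + 0.4489·0.573 + 0.2411·0.192 ≈ 0.42841... → 0.428.

0.428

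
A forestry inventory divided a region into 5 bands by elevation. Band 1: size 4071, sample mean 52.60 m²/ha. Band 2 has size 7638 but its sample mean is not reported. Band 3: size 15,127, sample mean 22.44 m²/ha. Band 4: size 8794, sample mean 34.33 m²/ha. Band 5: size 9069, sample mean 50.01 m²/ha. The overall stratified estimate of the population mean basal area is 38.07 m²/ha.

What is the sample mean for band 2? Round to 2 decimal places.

51.41

N = 4071 + 7638 + 15127 + 8794 + 9069 = 44699.
Overall total = μ·N = 38.07·44699 = 1701690.93.
Subtract the known strata: 4071·52.60 + 15127·22.44 + 8794·34.33 + 9069·50.01 = 1309023.19.
Remaining total for band 2: 1701690.93 − 1309023.19 = 392667.74.
Divide by its size: 392667.74 / 7638 = 51.4098... → 51.41.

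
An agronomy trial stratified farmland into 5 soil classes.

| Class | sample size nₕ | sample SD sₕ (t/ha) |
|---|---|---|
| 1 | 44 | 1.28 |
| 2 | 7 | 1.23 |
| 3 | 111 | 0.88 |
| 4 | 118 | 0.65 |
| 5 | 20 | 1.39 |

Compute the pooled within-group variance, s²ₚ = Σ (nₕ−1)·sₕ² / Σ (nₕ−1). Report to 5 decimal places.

Degrees of freedom: 43 + 6 + 110 + 117 + 19 = 295.
Σ(nₕ−1)sₕ² = 43·1.6384 + 6·1.5129 + 110·0.7744 + 117·0.4225 + 19·1.9321 = 250.855.
s²ₚ = 250.855 / 295 = 0.8503559... → 0.85036.

0.85036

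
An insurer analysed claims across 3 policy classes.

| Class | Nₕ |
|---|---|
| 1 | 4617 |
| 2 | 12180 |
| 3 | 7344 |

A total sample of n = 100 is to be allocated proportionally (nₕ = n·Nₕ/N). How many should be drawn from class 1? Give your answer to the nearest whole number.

19

Share of class 1 = 4617/24141 = 0.19125.
Allocate 100 × 0.19125 = 19.125... → 19.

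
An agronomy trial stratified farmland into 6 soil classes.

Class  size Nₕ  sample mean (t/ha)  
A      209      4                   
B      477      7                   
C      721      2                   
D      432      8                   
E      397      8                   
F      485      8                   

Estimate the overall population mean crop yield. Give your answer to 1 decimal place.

N = 209 + 477 + 721 + 432 + 397 + 485 = 2721.
Overall mean = Σ (Nₕ/N)·x̄ₕ — weight by population share, not a simple average.
Σ Nₕx̄ₕ = 209·4 + 477·7 + 721·2 + 432·8 + 397·8 + 485·8 = 836 + 3339 + 1442 + 3456 + 3176 + 3880 = 16129.
Divide by N: 16129 / 2721 = 5.928... → 5.9.

5.9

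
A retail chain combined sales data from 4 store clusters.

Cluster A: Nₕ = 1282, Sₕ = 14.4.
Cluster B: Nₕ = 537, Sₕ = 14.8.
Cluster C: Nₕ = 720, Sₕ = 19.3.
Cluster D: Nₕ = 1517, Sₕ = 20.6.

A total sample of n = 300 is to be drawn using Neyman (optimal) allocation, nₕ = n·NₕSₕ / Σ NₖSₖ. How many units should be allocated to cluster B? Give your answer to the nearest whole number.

Σ NₕSₕ = 1282·14.4 + 537·14.8 + 720·19.3 + 1517·20.6 = 71554.6.
Share for B: 7947.6/71554.6 = 0.11107.
n_B = 300 × 0.11107 = 33.321... → 33.

33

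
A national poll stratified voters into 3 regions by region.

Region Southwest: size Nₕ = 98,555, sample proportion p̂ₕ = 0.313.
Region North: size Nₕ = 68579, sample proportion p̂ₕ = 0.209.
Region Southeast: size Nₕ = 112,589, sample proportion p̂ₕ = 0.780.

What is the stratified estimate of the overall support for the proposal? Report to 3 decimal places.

0.475

N = 98555 + 68579 + 112589 = 279723.
Overall proportion = Σ (Nₕ/N)·p̂ₕ.
Σ Nₕp̂ₕ = 30847.715 + 14333.011 + 87819.42 = 133000.146.
133000.146 / 279723 = 0.47547... → 0.475.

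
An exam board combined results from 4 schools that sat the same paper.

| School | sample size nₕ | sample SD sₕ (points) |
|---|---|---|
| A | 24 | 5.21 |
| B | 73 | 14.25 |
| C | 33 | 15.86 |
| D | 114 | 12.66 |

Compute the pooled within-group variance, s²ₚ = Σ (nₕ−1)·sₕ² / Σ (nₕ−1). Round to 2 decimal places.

172.52

Degrees of freedom: 23 + 72 + 32 + 113 = 240.
Σ(nₕ−1)sₕ² = 23·27.1441 + 72·203.0625 + 32·251.5396 + 113·160.2756 = 41405.2243.
s²ₚ = 41405.2243 / 240 = 172.5218... → 172.52.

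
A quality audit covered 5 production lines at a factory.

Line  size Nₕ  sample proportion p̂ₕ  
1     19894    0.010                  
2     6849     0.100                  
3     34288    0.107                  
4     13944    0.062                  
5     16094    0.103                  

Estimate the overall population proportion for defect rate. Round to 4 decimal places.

0.0777

Wₕ = Nₕ/N with N = 91069: 0.2184, 0.0752, 0.3765, 0.1531, 0.1767.
p̂_st = 0.2184·0.010 + 0.0752·0.100 + 0.3765·0.107 + 0.1531·0.062 + 0.1767·0.103 ≈ 0.077687... → 0.0777.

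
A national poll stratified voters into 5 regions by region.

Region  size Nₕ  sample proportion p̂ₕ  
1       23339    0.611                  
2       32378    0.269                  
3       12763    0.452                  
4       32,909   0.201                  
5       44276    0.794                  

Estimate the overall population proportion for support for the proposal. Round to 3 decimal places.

0.484

Wₕ = Nₕ/N with N = 145665: 0.1602, 0.2223, 0.0876, 0.2259, 0.3040.
p̂_st = 0.1602·0.611 + 0.2223·0.269 + 0.0876·0.452 + 0.2259·0.201 + 0.3040·0.794 ≈ 0.48405... → 0.484.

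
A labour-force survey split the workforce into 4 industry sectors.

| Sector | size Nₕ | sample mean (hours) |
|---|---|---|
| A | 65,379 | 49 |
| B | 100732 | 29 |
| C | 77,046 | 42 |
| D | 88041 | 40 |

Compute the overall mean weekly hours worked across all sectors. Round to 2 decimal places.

38.90

N = 331198; weights Wₕ = Nₕ/N = (0.1974, 0.3041, 0.2326, 0.2658).
x̄_st = Σ Wₕ·x̄ₕ = 0.1974·49 + 0.3041·29 + 0.2326·42 + 0.2658·40 ≈ 38.8963...
→ 38.90.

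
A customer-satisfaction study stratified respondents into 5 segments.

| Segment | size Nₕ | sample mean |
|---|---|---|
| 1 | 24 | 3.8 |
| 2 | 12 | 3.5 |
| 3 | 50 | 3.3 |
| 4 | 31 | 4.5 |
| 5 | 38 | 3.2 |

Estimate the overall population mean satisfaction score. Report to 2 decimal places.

x̄_st = (Σ Nₕx̄ₕ) / (Σ Nₕ) = (24·3.8 + 12·3.5 + 50·3.3 + 31·4.5 + 38·3.2) / 155
= 559.3 / 155 = 3.6084... → 3.61.

3.61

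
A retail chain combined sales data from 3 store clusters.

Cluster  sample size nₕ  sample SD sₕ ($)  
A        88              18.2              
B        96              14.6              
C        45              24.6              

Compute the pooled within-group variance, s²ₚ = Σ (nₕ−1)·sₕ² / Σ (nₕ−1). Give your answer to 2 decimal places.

334.93

A: (88−1)·18.2² = 87·331.24 = 28817.88
B: (96−1)·14.6² = 95·213.16 = 20250.2
C: (45−1)·24.6² = 44·605.16 = 26627.04
Numerator = 75695.12; denominator = Σ(nₕ−1) = 226.
s²ₚ = 75695.12/226 = 334.9342... → 334.93.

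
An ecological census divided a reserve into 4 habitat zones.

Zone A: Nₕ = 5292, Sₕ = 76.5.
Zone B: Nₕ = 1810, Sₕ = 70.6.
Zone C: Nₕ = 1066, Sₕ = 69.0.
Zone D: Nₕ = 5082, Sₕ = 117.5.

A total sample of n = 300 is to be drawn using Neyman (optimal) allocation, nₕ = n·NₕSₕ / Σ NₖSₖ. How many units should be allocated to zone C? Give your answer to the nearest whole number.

18

A: NₕSₕ = 5292·76.5 = 404838
B: NₕSₕ = 1810·70.6 = 127786
C: NₕSₕ = 1066·69.0 = 73554
D: NₕSₕ = 5082·117.5 = 597135
Σ NₕSₕ = 1203313.
n_C = 300·73554/1203313 = 18.338... → 18.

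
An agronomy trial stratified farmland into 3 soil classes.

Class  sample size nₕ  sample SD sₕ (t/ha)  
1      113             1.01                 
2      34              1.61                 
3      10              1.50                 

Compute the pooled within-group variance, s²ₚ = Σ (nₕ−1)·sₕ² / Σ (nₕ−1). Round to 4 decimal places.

1: (113−1)·1.01² = 112·1.0201 = 114.2512
2: (34−1)·1.61² = 33·2.5921 = 85.5393
3: (10−1)·1.50² = 9·2.25 = 20.25
Numerator = 220.0405; denominator = Σ(nₕ−1) = 154.
s²ₚ = 220.0405/154 = 1.428834... → 1.4288.

1.4288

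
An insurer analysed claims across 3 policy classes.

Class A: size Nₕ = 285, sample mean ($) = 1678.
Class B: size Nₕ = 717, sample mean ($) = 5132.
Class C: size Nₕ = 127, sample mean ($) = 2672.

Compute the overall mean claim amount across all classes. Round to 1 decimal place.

N = 1129; weights Wₕ = Nₕ/N = (0.2524, 0.6351, 0.1125).
x̄_st = Σ Wₕ·x̄ₕ = 0.2524·1678 + 0.6351·5132 + 0.1125·2672 ≈ 3983.364...
→ 3983.4.

3983.4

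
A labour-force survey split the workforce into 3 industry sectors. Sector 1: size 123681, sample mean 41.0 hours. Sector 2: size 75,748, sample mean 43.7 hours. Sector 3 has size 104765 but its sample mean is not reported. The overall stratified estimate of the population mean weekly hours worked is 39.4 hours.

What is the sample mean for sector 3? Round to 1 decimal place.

Σ Nₕx̄ₕ = N·μ, so 104765·x̄_3 = 304194·39.4 − (123681·41.0 + 75748·43.7).
= 11985243.6 − 8381108.6 = 3604135.
x̄_3 = 3604135 / 104765 = 34.402... → 34.4.

34.4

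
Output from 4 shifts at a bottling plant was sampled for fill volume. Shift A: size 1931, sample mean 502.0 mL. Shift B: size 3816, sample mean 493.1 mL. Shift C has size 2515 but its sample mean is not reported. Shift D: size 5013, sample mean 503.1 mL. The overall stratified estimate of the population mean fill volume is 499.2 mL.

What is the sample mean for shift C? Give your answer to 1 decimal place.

498.5

Σ Nₕx̄ₕ = N·μ, so 2515·x̄_C = 13275·499.2 − (1931·502.0 + 3816·493.1 + 5013·503.1).
= 6626880 − 5373071.9 = 1253808.1.
x̄_C = 1253808.1 / 2515 = 498.532... → 498.5.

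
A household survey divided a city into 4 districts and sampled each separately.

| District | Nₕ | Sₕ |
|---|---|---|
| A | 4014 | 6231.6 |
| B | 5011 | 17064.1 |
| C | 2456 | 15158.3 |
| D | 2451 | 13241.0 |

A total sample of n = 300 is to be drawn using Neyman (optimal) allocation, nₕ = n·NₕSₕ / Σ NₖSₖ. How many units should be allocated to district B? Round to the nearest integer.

142

A: NₕSₕ = 4014·6231.6 = 25013642.4
B: NₕSₕ = 5011·17064.1 = 85508205.1
C: NₕSₕ = 2456·15158.3 = 37228784.8
D: NₕSₕ = 2451·13241.0 = 32453691
Σ NₕSₕ = 180204323.3.
n_B = 300·85508205.1/180204323.3 = 142.352... → 142.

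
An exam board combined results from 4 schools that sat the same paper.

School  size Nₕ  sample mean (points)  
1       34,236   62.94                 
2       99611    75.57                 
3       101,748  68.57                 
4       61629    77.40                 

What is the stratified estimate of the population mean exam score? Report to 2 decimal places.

72.10

N = 297224; weights Wₕ = Nₕ/N = (0.1152, 0.3351, 0.3423, 0.2073).
x̄_st = Σ Wₕ·x̄ₕ = 0.1152·62.94 + 0.3351·75.57 + 0.3423·68.57 + 0.2073·77.40 ≈ 72.0984...
→ 72.10.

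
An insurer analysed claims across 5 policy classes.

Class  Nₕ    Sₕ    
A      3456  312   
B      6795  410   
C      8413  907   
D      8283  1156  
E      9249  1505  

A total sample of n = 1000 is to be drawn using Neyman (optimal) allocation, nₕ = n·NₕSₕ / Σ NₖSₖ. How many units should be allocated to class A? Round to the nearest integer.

31

Σ NₕSₕ = 3456·312 + 6795·410 + 8413·907 + 8283·1156 + 9249·1505 = 34989706.
Share for A: 1078272/34989706 = 0.03082.
n_A = 1000 × 0.03082 = 30.817... → 31.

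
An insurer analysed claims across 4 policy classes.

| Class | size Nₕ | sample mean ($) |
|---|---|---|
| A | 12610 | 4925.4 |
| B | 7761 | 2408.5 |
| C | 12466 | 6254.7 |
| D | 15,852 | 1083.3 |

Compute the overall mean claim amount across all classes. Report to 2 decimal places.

3613.65

N = 12610 + 7761 + 12466 + 15852 = 48689.
The stratified mean weights each stratum mean by its population share Nₕ/N.
Σ Nₕx̄ₕ = 12610·4925.4 + 7761·2408.5 + 12466·6254.7 + 15852·1083.3 = 62109294 + 18692368.5 + 77971090.2 + 17172471.6 = 175945224.3.
Divide by N: 175945224.3 / 48689 = 3613.6545... → 3613.65.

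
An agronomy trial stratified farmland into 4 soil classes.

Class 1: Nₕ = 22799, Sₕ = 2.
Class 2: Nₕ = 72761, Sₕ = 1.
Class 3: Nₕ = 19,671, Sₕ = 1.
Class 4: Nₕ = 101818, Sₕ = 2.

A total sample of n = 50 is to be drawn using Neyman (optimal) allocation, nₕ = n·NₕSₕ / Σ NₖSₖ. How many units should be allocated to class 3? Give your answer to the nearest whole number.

3

Σ NₕSₕ = 22799·2 + 72761·1 + 19671·1 + 101818·2 = 341666.
Share for 3: 19671/341666 = 0.05757.
n_3 = 50 × 0.05757 = 2.879... → 3.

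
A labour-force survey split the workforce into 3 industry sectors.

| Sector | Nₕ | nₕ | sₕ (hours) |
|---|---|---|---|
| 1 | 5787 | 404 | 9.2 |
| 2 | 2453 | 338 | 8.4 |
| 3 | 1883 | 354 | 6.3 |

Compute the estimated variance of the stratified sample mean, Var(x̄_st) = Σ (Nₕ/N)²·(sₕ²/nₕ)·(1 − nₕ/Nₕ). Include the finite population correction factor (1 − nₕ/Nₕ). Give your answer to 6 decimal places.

0.077406

N = 10123. Term for each stratum: Wₕ²sₕ²/nₕ·(1−nₕ/Nₕ).
Var(x̄_st) = 0.063687423 + 0.010568937 + 0.003150048 = 0.077406408 → 0.077406.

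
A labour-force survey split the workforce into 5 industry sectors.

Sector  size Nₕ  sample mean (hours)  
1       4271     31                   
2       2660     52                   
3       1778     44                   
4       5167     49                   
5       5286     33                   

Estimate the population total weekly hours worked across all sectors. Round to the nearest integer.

Population total = Σ Nₕ·x̄ₕ (each stratum's size times its mean).
4271·31 + 2660·52 + 1778·44 + 5167·49 + 5286·33 = 132401 + 138320 + 78232 + 253183 + 174438 = 776574.

776574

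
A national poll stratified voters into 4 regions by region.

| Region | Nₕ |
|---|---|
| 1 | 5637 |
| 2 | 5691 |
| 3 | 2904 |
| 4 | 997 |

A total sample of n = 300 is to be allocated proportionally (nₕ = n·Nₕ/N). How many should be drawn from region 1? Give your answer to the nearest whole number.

Share of region 1 = 5637/15229 = 0.37015.
Allocate 300 × 0.37015 = 111.045... → 111.

111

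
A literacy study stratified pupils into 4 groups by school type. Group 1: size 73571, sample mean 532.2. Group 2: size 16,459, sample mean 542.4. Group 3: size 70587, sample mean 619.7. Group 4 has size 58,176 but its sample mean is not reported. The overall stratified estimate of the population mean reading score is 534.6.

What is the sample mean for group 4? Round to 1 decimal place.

432.2

Σ Nₕx̄ₕ = N·μ, so 58176·x̄_4 = 218793·534.6 − (73571·532.2 + 16459·542.4 + 70587·619.7).
= 116966737.8 − 91824611.7 = 25142126.1.
x̄_4 = 25142126.1 / 58176 = 432.174... → 432.2.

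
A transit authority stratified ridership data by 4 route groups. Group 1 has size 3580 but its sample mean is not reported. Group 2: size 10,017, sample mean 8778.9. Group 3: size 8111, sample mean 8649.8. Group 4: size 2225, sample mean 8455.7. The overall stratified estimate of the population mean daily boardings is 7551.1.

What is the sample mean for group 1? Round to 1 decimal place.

1064.2

N = 3580 + 10017 + 8111 + 2225 = 23933.
Overall total = μ·N = 7551.1·23933 = 180720476.3.
Subtract the known strata: 10017·8778.9 + 8111·8649.8 + 2225·8455.7 = 176910701.6.
Remaining total for group 1: 180720476.3 − 176910701.6 = 3809774.7.
Divide by its size: 3809774.7 / 3580 = 1064.183... → 1064.2.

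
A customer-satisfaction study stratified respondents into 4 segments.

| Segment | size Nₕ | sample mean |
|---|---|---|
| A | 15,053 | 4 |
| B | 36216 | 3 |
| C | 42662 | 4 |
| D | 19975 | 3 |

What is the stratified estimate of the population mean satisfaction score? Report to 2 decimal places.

3.51

x̄_st = (Σ Nₕx̄ₕ) / (Σ Nₕ) = (15053·4 + 36216·3 + 42662·4 + 19975·3) / 113906
= 399433 / 113906 = 3.5067... → 3.51.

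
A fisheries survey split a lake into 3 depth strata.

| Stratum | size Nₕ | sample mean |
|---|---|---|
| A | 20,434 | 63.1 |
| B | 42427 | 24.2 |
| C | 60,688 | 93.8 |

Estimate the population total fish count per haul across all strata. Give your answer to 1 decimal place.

8008653.2

A: 20434·63.1 = 1289385.4
B: 42427·24.2 = 1026733.4
C: 60688·93.8 = 5692534.4
τ̂ = Σ Nₕx̄ₕ = 8008653.2.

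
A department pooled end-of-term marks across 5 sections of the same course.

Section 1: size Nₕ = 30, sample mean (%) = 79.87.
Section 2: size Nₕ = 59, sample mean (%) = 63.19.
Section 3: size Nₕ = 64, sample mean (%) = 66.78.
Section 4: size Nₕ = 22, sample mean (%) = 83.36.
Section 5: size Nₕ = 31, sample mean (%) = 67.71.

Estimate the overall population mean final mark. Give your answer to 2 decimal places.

N = 30 + 59 + 64 + 22 + 31 = 206.
Overall mean = Σ (Nₕ/N)·x̄ₕ — weight by population share, not a simple average.
Σ Nₕx̄ₕ = 30·79.87 + 59·63.19 + 64·66.78 + 22·83.36 + 31·67.71 = 2396.1 + 3728.21 + 4273.92 + 1833.92 + 2099.01 = 14331.16.
Divide by N: 14331.16 / 206 = 69.5687... → 69.57.

69.57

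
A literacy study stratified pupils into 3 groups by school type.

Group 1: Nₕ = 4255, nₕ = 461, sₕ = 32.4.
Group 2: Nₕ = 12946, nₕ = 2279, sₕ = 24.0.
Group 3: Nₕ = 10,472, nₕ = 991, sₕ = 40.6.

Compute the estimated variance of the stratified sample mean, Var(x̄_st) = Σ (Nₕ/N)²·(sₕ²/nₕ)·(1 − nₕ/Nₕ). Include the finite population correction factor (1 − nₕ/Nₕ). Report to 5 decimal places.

0.30923

N = 27673. Term for each stratum: Wₕ²sₕ²/nₕ·(1−nₕ/Nₕ).
Var(x̄_st) = 0.04800357 + 0.04557677 + 0.21565012 = 0.30923046 → 0.30923.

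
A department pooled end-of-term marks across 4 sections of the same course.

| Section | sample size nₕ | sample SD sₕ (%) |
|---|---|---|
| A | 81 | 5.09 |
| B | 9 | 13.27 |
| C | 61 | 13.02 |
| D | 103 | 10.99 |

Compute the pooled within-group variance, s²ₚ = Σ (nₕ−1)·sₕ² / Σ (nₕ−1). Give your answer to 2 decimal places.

103.89

Degrees of freedom: 80 + 8 + 60 + 102 = 250.
Σ(nₕ−1)sₕ² = 80·25.9081 + 8·176.0929 + 60·169.5204 + 102·120.7801 = 25972.1854.
s²ₚ = 25972.1854 / 250 = 103.8887... → 103.89.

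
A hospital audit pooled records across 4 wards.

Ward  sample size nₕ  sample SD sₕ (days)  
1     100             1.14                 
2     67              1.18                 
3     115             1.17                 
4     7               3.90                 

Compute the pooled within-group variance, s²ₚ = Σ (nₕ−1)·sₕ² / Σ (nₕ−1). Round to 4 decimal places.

1.6417

1: (100−1)·1.14² = 99·1.2996 = 128.6604
2: (67−1)·1.18² = 66·1.3924 = 91.8984
3: (115−1)·1.17² = 114·1.3689 = 156.0546
4: (7−1)·3.90² = 6·15.21 = 91.26
Numerator = 467.8734; denominator = Σ(nₕ−1) = 285.
s²ₚ = 467.8734/285 = 1.641661... → 1.6417.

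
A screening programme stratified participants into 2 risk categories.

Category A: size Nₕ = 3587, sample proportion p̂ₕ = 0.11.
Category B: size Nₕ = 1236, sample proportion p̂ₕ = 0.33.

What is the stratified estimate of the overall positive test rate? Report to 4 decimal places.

0.1664

N = 3587 + 1236 = 4823.
Overall proportion = Σ (Nₕ/N)·p̂ₕ.
Σ Nₕp̂ₕ = 394.57 + 407.88 = 802.45.
802.45 / 4823 = 0.166380... → 0.1664.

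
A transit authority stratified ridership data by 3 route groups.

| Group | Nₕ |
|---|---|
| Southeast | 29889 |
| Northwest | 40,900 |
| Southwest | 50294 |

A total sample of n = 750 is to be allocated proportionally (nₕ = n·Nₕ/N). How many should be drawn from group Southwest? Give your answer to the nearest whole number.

312

Share of group Southwest = 50294/121083 = 0.41537.
Allocate 750 × 0.41537 = 311.526... → 312.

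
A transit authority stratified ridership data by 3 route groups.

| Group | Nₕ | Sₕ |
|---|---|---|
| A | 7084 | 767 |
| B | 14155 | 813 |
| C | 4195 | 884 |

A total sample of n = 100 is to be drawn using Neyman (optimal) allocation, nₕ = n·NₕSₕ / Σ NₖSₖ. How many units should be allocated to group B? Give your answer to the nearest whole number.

Σ NₕSₕ = 7084·767 + 14155·813 + 4195·884 = 20649823.
Share for B: 11508015/20649823 = 0.55729.
n_B = 100 × 0.55729 = 55.729... → 56.

56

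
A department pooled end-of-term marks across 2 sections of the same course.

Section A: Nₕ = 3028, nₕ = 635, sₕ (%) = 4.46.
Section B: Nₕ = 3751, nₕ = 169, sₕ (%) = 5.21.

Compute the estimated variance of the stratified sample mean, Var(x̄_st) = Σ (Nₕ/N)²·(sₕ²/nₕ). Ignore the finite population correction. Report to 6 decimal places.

0.055426

N = 6779; Wₕ = Nₕ/N.
section A: (3028/6779)²·4.46²/635 = 0.006249949
section B: (3751/6779)²·5.21²/169 = 0.049175819
Sum = 0.055425768 → 0.055426.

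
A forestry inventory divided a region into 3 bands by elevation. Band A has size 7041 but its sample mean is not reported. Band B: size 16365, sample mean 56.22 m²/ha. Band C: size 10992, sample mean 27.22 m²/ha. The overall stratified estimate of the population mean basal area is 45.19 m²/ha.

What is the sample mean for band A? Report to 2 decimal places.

Σ Nₕx̄ₕ = N·μ, so 7041·x̄_A = 34398·45.19 − (16365·56.22 + 10992·27.22).
= 1554445.62 − 1219242.54 = 335203.08.
x̄_A = 335203.08 / 7041 = 47.6073... → 47.61.

47.61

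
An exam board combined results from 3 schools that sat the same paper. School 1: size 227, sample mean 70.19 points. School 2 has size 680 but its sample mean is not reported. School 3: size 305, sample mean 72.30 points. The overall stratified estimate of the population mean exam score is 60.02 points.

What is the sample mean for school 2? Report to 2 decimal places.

51.12

N = 227 + 680 + 305 = 1212.
Overall total = μ·N = 60.02·1212 = 72744.24.
Subtract the known strata: 227·70.19 + 305·72.30 = 37984.63.
Remaining total for school 2: 72744.24 − 37984.63 = 34759.61.
Divide by its size: 34759.61 / 680 = 51.1171... → 51.12.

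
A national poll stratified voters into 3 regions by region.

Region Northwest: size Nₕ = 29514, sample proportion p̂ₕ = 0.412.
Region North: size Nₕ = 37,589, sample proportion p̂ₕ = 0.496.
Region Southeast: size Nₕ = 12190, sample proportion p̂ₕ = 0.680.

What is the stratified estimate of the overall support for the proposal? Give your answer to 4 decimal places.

0.4930

N = 29514 + 37589 + 12190 = 79293.
Overall proportion = Σ (Nₕ/N)·p̂ₕ.
Σ Nₕp̂ₕ = 12159.768 + 18644.144 + 8289.2 = 39093.112.
39093.112 / 79293 = 0.493021... → 0.4930.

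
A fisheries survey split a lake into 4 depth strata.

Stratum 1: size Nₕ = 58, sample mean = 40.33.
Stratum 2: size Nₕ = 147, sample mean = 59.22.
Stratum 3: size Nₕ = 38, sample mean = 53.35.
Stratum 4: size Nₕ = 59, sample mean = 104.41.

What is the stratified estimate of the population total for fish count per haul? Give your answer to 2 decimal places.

1: 58·40.33 = 2339.14
2: 147·59.22 = 8705.34
3: 38·53.35 = 2027.3
4: 59·104.41 = 6160.19
τ̂ = Σ Nₕx̄ₕ = 19231.97.

19231.97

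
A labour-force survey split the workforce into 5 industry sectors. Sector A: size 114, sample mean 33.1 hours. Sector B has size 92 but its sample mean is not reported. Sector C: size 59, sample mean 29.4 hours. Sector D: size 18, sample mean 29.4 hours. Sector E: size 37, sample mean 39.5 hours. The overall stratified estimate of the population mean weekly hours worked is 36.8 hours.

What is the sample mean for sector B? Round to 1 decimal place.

46.5

N = 114 + 92 + 59 + 18 + 37 = 320.
Overall total = μ·N = 36.8·320 = 11776.
Subtract the known strata: 114·33.1 + 59·29.4 + 18·29.4 + 37·39.5 = 7498.7.
Remaining total for sector B: 11776 − 7498.7 = 4277.3.
Divide by its size: 4277.3 / 92 = 46.492... → 46.5.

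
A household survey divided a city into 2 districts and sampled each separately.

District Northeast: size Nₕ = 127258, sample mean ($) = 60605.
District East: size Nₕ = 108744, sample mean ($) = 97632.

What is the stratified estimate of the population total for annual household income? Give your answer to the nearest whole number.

18329365298

Northeast: 127258·60605 = 7712471090
East: 108744·97632 = 10616894208
τ̂ = Σ Nₕx̄ₕ = 18329365298.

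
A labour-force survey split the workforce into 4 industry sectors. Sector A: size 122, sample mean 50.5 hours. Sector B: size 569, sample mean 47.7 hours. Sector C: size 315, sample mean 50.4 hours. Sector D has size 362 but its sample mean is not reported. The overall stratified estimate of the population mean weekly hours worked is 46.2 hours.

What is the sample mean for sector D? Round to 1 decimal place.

38.7

N = 122 + 569 + 315 + 362 = 1368.
Overall total = μ·N = 46.2·1368 = 63201.6.
Subtract the known strata: 122·50.5 + 569·47.7 + 315·50.4 = 49178.3.
Remaining total for sector D: 63201.6 − 49178.3 = 14023.3.
Divide by its size: 14023.3 / 362 = 38.738... → 38.7.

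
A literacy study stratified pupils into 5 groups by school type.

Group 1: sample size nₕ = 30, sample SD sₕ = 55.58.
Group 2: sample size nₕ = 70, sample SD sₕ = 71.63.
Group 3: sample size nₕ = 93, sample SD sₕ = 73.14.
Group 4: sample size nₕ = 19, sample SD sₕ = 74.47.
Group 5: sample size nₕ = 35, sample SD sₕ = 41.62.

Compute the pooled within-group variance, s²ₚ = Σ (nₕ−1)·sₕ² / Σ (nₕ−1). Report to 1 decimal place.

Degrees of freedom: 29 + 69 + 92 + 18 + 34 = 242.
Σ(nₕ−1)sₕ² = 29·3089.1364 + 69·5130.8569 + 92·5349.4596 + 18·5545.7809 + 34·1732.2244 = 1094484.0507.
s²ₚ = 1094484.0507 / 242 = 4522.661... → 4522.7.

4522.7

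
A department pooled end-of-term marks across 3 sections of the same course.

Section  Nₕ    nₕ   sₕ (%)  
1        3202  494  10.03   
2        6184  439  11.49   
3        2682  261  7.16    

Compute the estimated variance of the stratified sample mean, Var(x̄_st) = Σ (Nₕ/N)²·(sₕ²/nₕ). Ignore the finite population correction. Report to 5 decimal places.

N = 12068; Wₕ = Nₕ/N.
section 1: (3202/12068)²·10.03²/494 = 0.01433663
section 2: (6184/12068)²·11.49²/439 = 0.07896668
section 3: (2682/12068)²·7.16²/261 = 0.00970136
Sum = 0.10300467 → 0.10300.

0.10300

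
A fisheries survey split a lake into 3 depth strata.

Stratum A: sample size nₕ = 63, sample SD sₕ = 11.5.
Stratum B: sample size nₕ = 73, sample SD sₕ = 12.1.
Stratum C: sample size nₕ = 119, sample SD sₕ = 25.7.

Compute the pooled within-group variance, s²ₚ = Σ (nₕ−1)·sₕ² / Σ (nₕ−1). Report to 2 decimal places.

383.65

A: (63−1)·11.5² = 62·132.25 = 8199.5
B: (73−1)·12.1² = 72·146.41 = 10541.52
C: (119−1)·25.7² = 118·660.49 = 77937.82
Numerator = 96678.84; denominator = Σ(nₕ−1) = 252.
s²ₚ = 96678.84/252 = 383.6462... → 383.65.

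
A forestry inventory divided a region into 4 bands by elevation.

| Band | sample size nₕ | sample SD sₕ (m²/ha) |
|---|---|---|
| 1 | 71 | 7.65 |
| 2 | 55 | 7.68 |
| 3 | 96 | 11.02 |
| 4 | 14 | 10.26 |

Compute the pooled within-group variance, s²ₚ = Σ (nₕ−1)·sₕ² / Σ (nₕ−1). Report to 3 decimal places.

1: (71−1)·7.65² = 70·58.5225 = 4096.575
2: (55−1)·7.68² = 54·58.9824 = 3185.0496
3: (96−1)·11.02² = 95·121.4404 = 11536.838
4: (14−1)·10.26² = 13·105.2676 = 1368.4788
Numerator = 20186.9414; denominator = Σ(nₕ−1) = 232.
s²ₚ = 20186.9414/232 = 87.01268... → 87.013.

87.013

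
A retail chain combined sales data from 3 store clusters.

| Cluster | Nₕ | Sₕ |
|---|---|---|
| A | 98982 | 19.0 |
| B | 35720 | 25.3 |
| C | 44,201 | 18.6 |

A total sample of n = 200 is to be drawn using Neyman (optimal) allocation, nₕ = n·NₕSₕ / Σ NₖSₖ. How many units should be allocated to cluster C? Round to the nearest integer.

46

Σ NₕSₕ = 98982·19.0 + 35720·25.3 + 44201·18.6 = 3606512.6.
Share for C: 822138.6/3606512.6 = 0.22796.
n_C = 200 × 0.22796 = 45.592... → 46.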